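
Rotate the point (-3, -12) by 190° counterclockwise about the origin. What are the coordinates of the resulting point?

Rotation matrix for 190°: [[cos 190°, -sin 190°], [sin 190°, cos 190°]] ≈ [[-0.984808, 0.173648], [-0.173648, -0.984808]]
[[-0.984808, 0.173648], [-0.173648, -0.984808]] × [-3, -12]ᵀ ≈ [0.8706, 12.3386]ᵀ
Result: (0.8706, 12.3386)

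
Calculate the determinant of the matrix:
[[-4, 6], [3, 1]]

For a 2×2 matrix [[a, b], [c, d]], det = ad - bc
det = (-4)(1) - (6)(3) = -4 - 18 = -22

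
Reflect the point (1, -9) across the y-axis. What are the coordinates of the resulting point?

Reflection across y-axis: (1, -9) → (-1, -9)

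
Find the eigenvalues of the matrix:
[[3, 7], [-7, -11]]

Characteristic equation: det(A - λI) = 0
λ² - (trace)λ + (det) = 0
trace = 3 + -11 = -8, det = (3)(-11) - (7)(-7) = 16
λ² - (-8)λ + (16) = 0
λ = (-8 ± √((-8)² - 4·(16))) / 2 = (-8 ± √0) / 2
Solving: λ = -4, -4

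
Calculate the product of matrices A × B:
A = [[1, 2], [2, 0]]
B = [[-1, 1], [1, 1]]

Matrix multiplication:
C[0][0] = 1×-1 + 2×1 = 1
C[0][1] = 1×1 + 2×1 = 3
C[1][0] = 2×-1 + 0×1 = -2
C[1][1] = 2×1 + 0×1 = 2
Result: [[1, 3], [-2, 2]]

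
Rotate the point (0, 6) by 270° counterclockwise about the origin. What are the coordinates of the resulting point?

Rotation matrix for 270°: [[cos 270°, -sin 270°], [sin 270°, cos 270°]] = [[0, 1], [-1, 0]]
[[0, 1], [-1, 0]] × [0, 6]ᵀ = [6, 0]ᵀ
Result: (6, 0)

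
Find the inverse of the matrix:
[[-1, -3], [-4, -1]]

For [[a,b],[c,d]], inverse = (1/det)·[[d,-b],[-c,a]]
det = (-1)(-1) - (-3)(-4) = 1 - 12 = -11
Inverse = (1/-11)·[[-1, 3], [4, -1]]
= [[1/11, -3/11], [-4/11, 1/11]]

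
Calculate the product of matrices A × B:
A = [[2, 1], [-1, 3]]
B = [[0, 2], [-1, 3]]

Matrix multiplication:
C[0][0] = 2×0 + 1×-1 = -1
C[0][1] = 2×2 + 1×3 = 7
C[1][0] = -1×0 + 3×-1 = -3
C[1][1] = -1×2 + 3×3 = 7
Result: [[-1, 7], [-3, 7]]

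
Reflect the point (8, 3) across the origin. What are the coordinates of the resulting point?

Reflection across origin: (8, 3) → (-8, -3)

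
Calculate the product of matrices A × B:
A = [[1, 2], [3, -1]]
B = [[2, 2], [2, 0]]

Matrix multiplication:
C[0][0] = 1×2 + 2×2 = 6
C[0][1] = 1×2 + 2×0 = 2
C[1][0] = 3×2 + -1×2 = 4
C[1][1] = 3×2 + -1×0 = 6
Result: [[6, 2], [4, 6]]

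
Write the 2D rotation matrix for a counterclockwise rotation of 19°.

Rotation matrix formula: [[cos θ, -sin θ], [sin θ, cos θ]]
For θ = 19°:
cos(19°) = 0.9455
sin(19°) = 0.3256
Result: [[0.9455, -0.3256], [0.3256, 0.9455]]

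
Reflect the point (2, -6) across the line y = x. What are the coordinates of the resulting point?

Reflection across line y = x: (2, -6) → (-6, 2)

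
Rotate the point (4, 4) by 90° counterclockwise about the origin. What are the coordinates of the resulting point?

Rotation matrix for 90°: [[cos 90°, -sin 90°], [sin 90°, cos 90°]] = [[0, -1], [1, 0]]
[[0, -1], [1, 0]] × [4, 4]ᵀ = [-4, 4]ᵀ
Result: (-4, 4)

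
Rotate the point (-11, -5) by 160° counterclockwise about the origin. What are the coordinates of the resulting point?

Rotation matrix for 160°: [[cos 160°, -sin 160°], [sin 160°, cos 160°]] ≈ [[-0.939693, -0.342020], [0.342020, -0.939693]]
[[-0.939693, -0.342020], [0.342020, -0.939693]] × [-11, -5]ᵀ ≈ [12.0467, 0.9362]ᵀ
Result: (12.0467, 0.9362)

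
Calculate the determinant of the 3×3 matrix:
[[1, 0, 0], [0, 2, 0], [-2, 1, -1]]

Expansion along first row:
det = 1·det([[2,0],[1,-1]]) - 0·det([[0,0],[-2,-1]]) + 0·det([[0,2],[-2,1]])
    = 1·(2·-1 - 0·1) - 0·(0·-1 - 0·-2) + 0·(0·1 - 2·-2)
    = 1·-2 - 0·0 + 0·4
    = -2 + 0 + 0 = -2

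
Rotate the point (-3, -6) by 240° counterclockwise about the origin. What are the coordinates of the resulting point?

Rotation matrix for 240°: [[cos 240°, -sin 240°], [sin 240°, cos 240°]] ≈ [[-0.500000, 0.866025], [-0.866025, -0.500000]]
[[-0.500000, 0.866025], [-0.866025, -0.500000]] × [-3, -6]ᵀ ≈ [-3.6962, 5.5981]ᵀ
Result: (-3.6962, 5.5981)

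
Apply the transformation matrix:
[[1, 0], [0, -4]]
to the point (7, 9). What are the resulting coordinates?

Matrix multiplication:
[[1, 0], [0, -4]] × [7, 9]ᵀ
= [(1)(7) + (0)(9), (0)(7) + (-4)(9)]ᵀ
= [7, -36]ᵀ
Result: (7, -36)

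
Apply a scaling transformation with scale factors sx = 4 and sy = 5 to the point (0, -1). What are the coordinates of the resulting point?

Scaling matrix:
[[4, 0], [0, 5]]
Result: (0 × 4, -1 × 5) = (0, -5)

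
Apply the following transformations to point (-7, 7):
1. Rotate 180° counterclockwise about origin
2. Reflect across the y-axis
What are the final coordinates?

Step 1: Rotate 180° → (7, -7)
Step 2: Reflect across y-axis → (-7, -7)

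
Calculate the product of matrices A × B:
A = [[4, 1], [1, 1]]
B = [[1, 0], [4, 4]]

Matrix multiplication:
C[0][0] = 4×1 + 1×4 = 8
C[0][1] = 4×0 + 1×4 = 4
C[1][0] = 1×1 + 1×4 = 5
C[1][1] = 1×0 + 1×4 = 4
Result: [[8, 4], [5, 4]]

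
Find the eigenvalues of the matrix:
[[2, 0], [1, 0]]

Characteristic equation: det(A - λI) = 0
λ² - (trace)λ + (det) = 0
trace = 2 + 0 = 2, det = (2)(0) - (0)(1) = 0
λ² - (2)λ + (0) = 0
λ = (2 ± √((2)² - 4·(0))) / 2 = (2 ± √4) / 2
Solving: λ = 0, 2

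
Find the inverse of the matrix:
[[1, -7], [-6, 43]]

For [[a,b],[c,d]], inverse = (1/det)·[[d,-b],[-c,a]]
det = (1)(43) - (-7)(-6) = 43 - 42 = 1
Inverse = [[43, 7], [6, 1]]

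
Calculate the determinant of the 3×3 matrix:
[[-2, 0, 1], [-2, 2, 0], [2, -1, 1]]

Expansion along first row:
det = -2·det([[2,0],[-1,1]]) - 0·det([[-2,0],[2,1]]) + 1·det([[-2,2],[2,-1]])
    = -2·(2·1 - 0·-1) - 0·(-2·1 - 0·2) + 1·(-2·-1 - 2·2)
    = -2·2 - 0·-2 + 1·-2
    = -4 + 0 + -2 = -6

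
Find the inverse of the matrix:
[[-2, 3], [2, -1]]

For [[a,b],[c,d]], inverse = (1/det)·[[d,-b],[-c,a]]
det = (-2)(-1) - (3)(2) = 2 - 6 = -4
Inverse = (1/-4)·[[-1, -3], [-2, -2]]
= [[1/4, 3/4], [1/2, 1/2]]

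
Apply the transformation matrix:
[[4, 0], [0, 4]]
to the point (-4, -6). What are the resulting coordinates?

Matrix multiplication:
[[4, 0], [0, 4]] × [-4, -6]ᵀ
= [(4)(-4) + (0)(-6), (0)(-4) + (4)(-6)]ᵀ
= [-16, -24]ᵀ
Result: (-16, -24)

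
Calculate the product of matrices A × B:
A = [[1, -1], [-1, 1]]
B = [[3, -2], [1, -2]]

Matrix multiplication:
C[0][0] = 1×3 + -1×1 = 2
C[0][1] = 1×-2 + -1×-2 = 0
C[1][0] = -1×3 + 1×1 = -2
C[1][1] = -1×-2 + 1×-2 = 0
Result: [[2, 0], [-2, 0]]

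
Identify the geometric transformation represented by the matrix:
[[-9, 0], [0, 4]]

This matrix represents: non-uniform scaling by sx = -9, sy = 4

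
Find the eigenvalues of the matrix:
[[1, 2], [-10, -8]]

Characteristic equation: det(A - λI) = 0
λ² - (trace)λ + (det) = 0
trace = 1 + -8 = -7, det = (1)(-8) - (2)(-10) = 12
λ² - (-7)λ + (12) = 0
λ = (-7 ± √((-7)² - 4·(12))) / 2 = (-7 ± √1) / 2
Solving: λ = -4, -3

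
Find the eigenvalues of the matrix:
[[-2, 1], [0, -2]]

Characteristic equation: det(A - λI) = 0
λ² - (trace)λ + (det) = 0
trace = -2 + -2 = -4, det = (-2)(-2) - (1)(0) = 4
λ² - (-4)λ + (4) = 0
λ = (-4 ± √((-4)² - 4·(4))) / 2 = (-4 ± √0) / 2
Solving: λ = -2, -2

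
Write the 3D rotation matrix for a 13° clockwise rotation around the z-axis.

Rotation matrix for clockwise 13° around z-axis:
A clockwise rotation by 13° is a counterclockwise rotation by -13°.
cos(-13°) = 0.9744, sin(-13°) = -0.2250
Result: [[0.9744, 0.2250, 0], [-0.2250, 0.9744, 0], [0, 0, 1]]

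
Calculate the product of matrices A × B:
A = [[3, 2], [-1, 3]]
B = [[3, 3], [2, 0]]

Matrix multiplication:
C[0][0] = 3×3 + 2×2 = 13
C[0][1] = 3×3 + 2×0 = 9
C[1][0] = -1×3 + 3×2 = 3
C[1][1] = -1×3 + 3×0 = -3
Result: [[13, 9], [3, -3]]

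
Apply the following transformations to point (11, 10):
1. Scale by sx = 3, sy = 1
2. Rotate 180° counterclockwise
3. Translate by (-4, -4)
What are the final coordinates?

Step 1: Scale → (33, 10)
Step 2: Rotate 180° → (-33, -10)
Step 3: Translate → (-37, -14)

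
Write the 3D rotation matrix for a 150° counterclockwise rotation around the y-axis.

Rotation matrix for counterclockwise 150° around y-axis:
cos(150°) = -√3/2, sin(150°) = 1/2
Result: [[-√3/2, 0, 1/2], [0, 1, 0], [-1/2, 0, -√3/2]]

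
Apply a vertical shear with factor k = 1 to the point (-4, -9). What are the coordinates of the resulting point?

Shear matrix for vertical shear with factor k = 1:
[[1, 0], [1, 1]]
Result: (-4, -9) → (-4, -13)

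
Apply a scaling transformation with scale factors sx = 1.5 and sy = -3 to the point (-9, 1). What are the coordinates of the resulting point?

Scaling matrix:
[[1.50, 0], [0, -3]]
Result: (-9 × 1.5, 1 × -3) = (-13.5, -3)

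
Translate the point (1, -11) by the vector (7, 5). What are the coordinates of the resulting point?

Translation by (7, 5) (homogeneous matrix [[1, 0, 7], [0, 1, 5], [0, 0, 1]]):
x' = 1 + 7 = 8
y' = -11 + 5 = -6
Result: (8, -6)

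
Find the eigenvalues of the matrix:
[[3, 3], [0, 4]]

Characteristic equation: det(A - λI) = 0
λ² - (trace)λ + (det) = 0
trace = 3 + 4 = 7, det = (3)(4) - (3)(0) = 12
λ² - (7)λ + (12) = 0
λ = (7 ± √((7)² - 4·(12))) / 2 = (7 ± √1) / 2
Solving: λ = 3, 4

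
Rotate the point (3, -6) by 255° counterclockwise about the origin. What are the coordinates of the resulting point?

Rotation matrix for 255°: [[cos 255°, -sin 255°], [sin 255°, cos 255°]] ≈ [[-0.258819, 0.965926], [-0.965926, -0.258819]]
[[-0.258819, 0.965926], [-0.965926, -0.258819]] × [3, -6]ᵀ ≈ [-6.5720, -1.3449]ᵀ
Result: (-6.5720, -1.3449)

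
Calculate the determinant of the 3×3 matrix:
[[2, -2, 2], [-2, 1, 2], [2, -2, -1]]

Expansion along first row:
det = 2·det([[1,2],[-2,-1]]) - -2·det([[-2,2],[2,-1]]) + 2·det([[-2,1],[2,-2]])
    = 2·(1·-1 - 2·-2) - -2·(-2·-1 - 2·2) + 2·(-2·-2 - 1·2)
    = 2·3 - -2·-2 + 2·2
    = 6 + -4 + 4 = 6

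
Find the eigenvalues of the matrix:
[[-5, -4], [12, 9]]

Characteristic equation: det(A - λI) = 0
λ² - (trace)λ + (det) = 0
trace = -5 + 9 = 4, det = (-5)(9) - (-4)(12) = 3
λ² - (4)λ + (3) = 0
λ = (4 ± √((4)² - 4·(3))) / 2 = (4 ± √4) / 2
Solving: λ = 1, 3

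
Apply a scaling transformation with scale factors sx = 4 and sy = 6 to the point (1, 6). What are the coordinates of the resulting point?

Scaling matrix:
[[4, 0], [0, 6]]
Result: (1 × 4, 6 × 6) = (4, 36)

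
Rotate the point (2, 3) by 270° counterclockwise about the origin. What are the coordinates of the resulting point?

Rotation matrix for 270°: [[cos 270°, -sin 270°], [sin 270°, cos 270°]] = [[0, 1], [-1, 0]]
[[0, 1], [-1, 0]] × [2, 3]ᵀ = [3, -2]ᵀ
Result: (3, -2)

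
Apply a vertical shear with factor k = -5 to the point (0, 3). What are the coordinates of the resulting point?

Shear matrix for vertical shear with factor k = -5:
[[1, 0], [-5, 1]]
Result: (0, 3) → (0, 3)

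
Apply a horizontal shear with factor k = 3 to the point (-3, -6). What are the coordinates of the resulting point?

Shear matrix for horizontal shear with factor k = 3:
[[1, 3], [0, 1]]
Result: (-3, -6) → (-21, -6)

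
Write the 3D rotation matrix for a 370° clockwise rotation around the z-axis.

Rotation matrix for clockwise 370° around z-axis:
A clockwise rotation by 370° is a counterclockwise rotation by -370°.
cos(-370°) = 0.9848, sin(-370°) = -0.1736
Result: [[0.9848, 0.1736, 0], [-0.1736, 0.9848, 0], [0, 0, 1]]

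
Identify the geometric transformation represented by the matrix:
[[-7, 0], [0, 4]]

This matrix represents: non-uniform scaling by sx = -7, sy = 4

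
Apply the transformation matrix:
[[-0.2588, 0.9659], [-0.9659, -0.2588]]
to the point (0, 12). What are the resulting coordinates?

Matrix multiplication:
[[-0.2588, 0.9659], [-0.9659, -0.2588]] × [0, 12]ᵀ
= [(-0.2588)(0) + (0.9659)(12), (-0.9659)(0) + (-0.2588)(12)]ᵀ
= [11.5908, -3.1056]ᵀ
Result: (11.5908, -3.1056)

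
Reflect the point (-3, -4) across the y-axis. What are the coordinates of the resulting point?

Reflection across y-axis: (-3, -4) → (3, -4)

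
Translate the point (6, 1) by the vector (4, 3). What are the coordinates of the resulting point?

Translation by (4, 3) (homogeneous matrix [[1, 0, 4], [0, 1, 3], [0, 0, 1]]):
x' = 6 + 4 = 10
y' = 1 + 3 = 4
Result: (10, 4)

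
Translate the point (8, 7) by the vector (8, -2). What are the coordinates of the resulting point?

Translation by (8, -2) (homogeneous matrix [[1, 0, 8], [0, 1, -2], [0, 0, 1]]):
x' = 8 + 8 = 16
y' = 7 + -2 = 5
Result: (16, 5)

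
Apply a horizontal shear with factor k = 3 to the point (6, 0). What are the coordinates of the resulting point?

Shear matrix for horizontal shear with factor k = 3:
[[1, 3], [0, 1]]
Result: (6, 0) → (6, 0)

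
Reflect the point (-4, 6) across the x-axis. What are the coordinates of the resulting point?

Reflection across x-axis: (-4, 6) → (-4, -6)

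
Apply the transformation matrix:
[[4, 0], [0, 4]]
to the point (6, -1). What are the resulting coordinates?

Matrix multiplication:
[[4, 0], [0, 4]] × [6, -1]ᵀ
= [(4)(6) + (0)(-1), (0)(6) + (4)(-1)]ᵀ
= [24, -4]ᵀ
Result: (24, -4)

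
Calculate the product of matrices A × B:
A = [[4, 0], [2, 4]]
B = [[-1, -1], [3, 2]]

Matrix multiplication:
C[0][0] = 4×-1 + 0×3 = -4
C[0][1] = 4×-1 + 0×2 = -4
C[1][0] = 2×-1 + 4×3 = 10
C[1][1] = 2×-1 + 4×2 = 6
Result: [[-4, -4], [10, 6]]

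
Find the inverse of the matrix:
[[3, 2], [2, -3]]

For [[a,b],[c,d]], inverse = (1/det)·[[d,-b],[-c,a]]
det = (3)(-3) - (2)(2) = -9 - 4 = -13
Inverse = (1/-13)·[[-3, -2], [-2, 3]]
= [[3/13, 2/13], [2/13, -3/13]]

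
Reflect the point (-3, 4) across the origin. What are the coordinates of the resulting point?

Reflection across origin: (-3, 4) → (3, -4)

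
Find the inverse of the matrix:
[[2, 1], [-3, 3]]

For [[a,b],[c,d]], inverse = (1/det)·[[d,-b],[-c,a]]
det = (2)(3) - (1)(-3) = 6 - -3 = 9
Inverse = (1/9)·[[3, -1], [3, 2]]
= [[1/3, -1/9], [1/3, 2/9]]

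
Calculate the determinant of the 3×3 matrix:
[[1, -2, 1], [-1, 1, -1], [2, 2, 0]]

Expansion along first row:
det = 1·det([[1,-1],[2,0]]) - -2·det([[-1,-1],[2,0]]) + 1·det([[-1,1],[2,2]])
    = 1·(1·0 - -1·2) - -2·(-1·0 - -1·2) + 1·(-1·2 - 1·2)
    = 1·2 - -2·2 + 1·-4
    = 2 + 4 + -4 = 2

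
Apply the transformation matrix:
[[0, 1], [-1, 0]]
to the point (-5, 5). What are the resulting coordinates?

Matrix multiplication:
[[0, 1], [-1, 0]] × [-5, 5]ᵀ
= [(0)(-5) + (1)(5), (-1)(-5) + (0)(5)]ᵀ
= [5, 5]ᵀ
Result: (5, 5)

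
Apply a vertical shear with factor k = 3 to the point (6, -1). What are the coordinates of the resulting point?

Shear matrix for vertical shear with factor k = 3:
[[1, 0], [3, 1]]
Result: (6, -1) → (6, 17)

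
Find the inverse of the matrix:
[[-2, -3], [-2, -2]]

For [[a,b],[c,d]], inverse = (1/det)·[[d,-b],[-c,a]]
det = (-2)(-2) - (-3)(-2) = 4 - 6 = -2
Inverse = (1/-2)·[[-2, 3], [2, -2]]
= [[1, -3/2], [-1, 1]]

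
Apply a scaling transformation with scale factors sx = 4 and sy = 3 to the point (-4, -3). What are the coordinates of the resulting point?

Scaling matrix:
[[4, 0], [0, 3]]
Result: (-4 × 4, -3 × 3) = (-16, -9)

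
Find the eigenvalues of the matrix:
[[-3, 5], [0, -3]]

Characteristic equation: det(A - λI) = 0
λ² - (trace)λ + (det) = 0
trace = -3 + -3 = -6, det = (-3)(-3) - (5)(0) = 9
λ² - (-6)λ + (9) = 0
λ = (-6 ± √((-6)² - 4·(9))) / 2 = (-6 ± √0) / 2
Solving: λ = -3, -3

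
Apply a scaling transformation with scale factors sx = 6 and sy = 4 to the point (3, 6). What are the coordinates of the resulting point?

Scaling matrix:
[[6, 0], [0, 4]]
Result: (3 × 6, 6 × 4) = (18, 24)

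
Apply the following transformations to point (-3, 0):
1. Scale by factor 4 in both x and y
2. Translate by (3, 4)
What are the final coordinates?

Step 1: Scale (-3, 0) by 4 → (-12, 0)
Step 2: Translate by (3, 4) → (-9, 4)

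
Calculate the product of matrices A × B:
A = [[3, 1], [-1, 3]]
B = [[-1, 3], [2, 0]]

Matrix multiplication:
C[0][0] = 3×-1 + 1×2 = -1
C[0][1] = 3×3 + 1×0 = 9
C[1][0] = -1×-1 + 3×2 = 7
C[1][1] = -1×3 + 3×0 = -3
Result: [[-1, 9], [7, -3]]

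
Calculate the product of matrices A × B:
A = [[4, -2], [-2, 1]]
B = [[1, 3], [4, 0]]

Matrix multiplication:
C[0][0] = 4×1 + -2×4 = -4
C[0][1] = 4×3 + -2×0 = 12
C[1][0] = -2×1 + 1×4 = 2
C[1][1] = -2×3 + 1×0 = -6
Result: [[-4, 12], [2, -6]]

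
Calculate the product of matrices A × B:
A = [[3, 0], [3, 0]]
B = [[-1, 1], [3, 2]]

Matrix multiplication:
C[0][0] = 3×-1 + 0×3 = -3
C[0][1] = 3×1 + 0×2 = 3
C[1][0] = 3×-1 + 0×3 = -3
C[1][1] = 3×1 + 0×2 = 3
Result: [[-3, 3], [-3, 3]]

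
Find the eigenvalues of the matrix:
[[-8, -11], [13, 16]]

Characteristic equation: det(A - λI) = 0
λ² - (trace)λ + (det) = 0
trace = -8 + 16 = 8, det = (-8)(16) - (-11)(13) = 15
λ² - (8)λ + (15) = 0
λ = (8 ± √((8)² - 4·(15))) / 2 = (8 ± √4) / 2
Solving: λ = 3, 5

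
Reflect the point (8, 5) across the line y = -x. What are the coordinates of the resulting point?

Reflection across line y = -x: (8, 5) → (-5, -8)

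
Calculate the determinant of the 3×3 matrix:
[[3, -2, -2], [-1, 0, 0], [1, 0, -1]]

Expansion along first row:
det = 3·det([[0,0],[0,-1]]) - -2·det([[-1,0],[1,-1]]) + -2·det([[-1,0],[1,0]])
    = 3·(0·-1 - 0·0) - -2·(-1·-1 - 0·1) + -2·(-1·0 - 0·1)
    = 3·0 - -2·1 + -2·0
    = 0 + 2 + 0 = 2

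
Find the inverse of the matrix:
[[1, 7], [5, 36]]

For [[a,b],[c,d]], inverse = (1/det)·[[d,-b],[-c,a]]
det = (1)(36) - (7)(5) = 36 - 35 = 1
Inverse = [[36, -7], [-5, 1]]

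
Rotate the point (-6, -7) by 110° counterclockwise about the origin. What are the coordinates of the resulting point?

Rotation matrix for 110°: [[cos 110°, -sin 110°], [sin 110°, cos 110°]] ≈ [[-0.342020, -0.939693], [0.939693, -0.342020]]
[[-0.342020, -0.939693], [0.939693, -0.342020]] × [-6, -7]ᵀ ≈ [8.6300, -3.2440]ᵀ
Result: (8.6300, -3.2440)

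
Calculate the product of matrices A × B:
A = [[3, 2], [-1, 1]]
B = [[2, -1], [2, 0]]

Matrix multiplication:
C[0][0] = 3×2 + 2×2 = 10
C[0][1] = 3×-1 + 2×0 = -3
C[1][0] = -1×2 + 1×2 = 0
C[1][1] = -1×-1 + 1×0 = 1
Result: [[10, -3], [0, 1]]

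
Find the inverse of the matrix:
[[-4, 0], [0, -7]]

For [[a,b],[c,d]], inverse = (1/det)·[[d,-b],[-c,a]]
det = (-4)(-7) - (0)(0) = 28 - 0 = 28
Inverse = (1/28)·[[-7, 0], [0, -4]]
= [[-1/4, 0], [0, -1/7]]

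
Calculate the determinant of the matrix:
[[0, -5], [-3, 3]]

For a 2×2 matrix [[a, b], [c, d]], det = ad - bc
det = (0)(3) - (-5)(-3) = 0 - 15 = -15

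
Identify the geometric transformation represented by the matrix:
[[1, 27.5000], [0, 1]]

This matrix represents: horizontal shear with factor 27.5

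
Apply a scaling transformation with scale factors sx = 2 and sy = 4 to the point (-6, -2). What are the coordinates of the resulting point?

Scaling matrix:
[[2, 0], [0, 4]]
Result: (-6 × 2, -2 × 4) = (-12, -8)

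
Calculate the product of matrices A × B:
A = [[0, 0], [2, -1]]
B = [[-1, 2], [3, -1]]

Matrix multiplication:
C[0][0] = 0×-1 + 0×3 = 0
C[0][1] = 0×2 + 0×-1 = 0
C[1][0] = 2×-1 + -1×3 = -5
C[1][1] = 2×2 + -1×-1 = 5
Result: [[0, 0], [-5, 5]]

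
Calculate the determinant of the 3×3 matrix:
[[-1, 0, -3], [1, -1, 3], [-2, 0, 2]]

Expansion along first row:
det = -1·det([[-1,3],[0,2]]) - 0·det([[1,3],[-2,2]]) + -3·det([[1,-1],[-2,0]])
    = -1·(-1·2 - 3·0) - 0·(1·2 - 3·-2) + -3·(1·0 - -1·-2)
    = -1·-2 - 0·8 + -3·-2
    = 2 + 0 + 6 = 8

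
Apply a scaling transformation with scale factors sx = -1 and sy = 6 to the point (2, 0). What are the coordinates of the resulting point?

Scaling matrix:
[[-1, 0], [0, 6]]
Result: (2 × -1, 0 × 6) = (-2, 0)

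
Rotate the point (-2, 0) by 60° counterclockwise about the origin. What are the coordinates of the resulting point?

Rotation matrix for 60°: [[cos 60°, -sin 60°], [sin 60°, cos 60°]] ≈ [[0.500000, -0.866025], [0.866025, 0.500000]]
[[0.500000, -0.866025], [0.866025, 0.500000]] × [-2, 0]ᵀ ≈ [-1, -1.7321]ᵀ
Result: (-1, -1.7321)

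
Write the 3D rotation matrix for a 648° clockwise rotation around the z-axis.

Rotation matrix for clockwise 648° around z-axis:
A clockwise rotation by 648° is a counterclockwise rotation by -648°.
cos(-648°) = 0.3090, sin(-648°) = 0.9511
Result: [[0.3090, -0.9511, 0], [0.9511, 0.3090, 0], [0, 0, 1]]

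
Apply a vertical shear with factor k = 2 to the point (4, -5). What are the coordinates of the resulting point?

Shear matrix for vertical shear with factor k = 2:
[[1, 0], [2, 1]]
Result: (4, -5) → (4, 3)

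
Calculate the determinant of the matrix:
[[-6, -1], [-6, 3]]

For a 2×2 matrix [[a, b], [c, d]], det = ad - bc
det = (-6)(3) - (-1)(-6) = -18 - 6 = -24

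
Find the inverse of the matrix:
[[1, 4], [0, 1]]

For [[a,b],[c,d]], inverse = (1/det)·[[d,-b],[-c,a]]
det = (1)(1) - (4)(0) = 1 - 0 = 1
Inverse = [[1, -4], [0, 1]]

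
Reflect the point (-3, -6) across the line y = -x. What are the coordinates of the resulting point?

Reflection across line y = -x: (-3, -6) → (6, 3)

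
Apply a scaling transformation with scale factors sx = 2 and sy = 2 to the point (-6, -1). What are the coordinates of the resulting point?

Scaling matrix:
[[2, 0], [0, 2]]
Result: (-6 × 2, -1 × 2) = (-12, -2)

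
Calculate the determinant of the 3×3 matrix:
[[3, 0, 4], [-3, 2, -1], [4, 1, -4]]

Expansion along first row:
det = 3·det([[2,-1],[1,-4]]) - 0·det([[-3,-1],[4,-4]]) + 4·det([[-3,2],[4,1]])
    = 3·(2·-4 - -1·1) - 0·(-3·-4 - -1·4) + 4·(-3·1 - 2·4)
    = 3·-7 - 0·16 + 4·-11
    = -21 + 0 + -44 = -65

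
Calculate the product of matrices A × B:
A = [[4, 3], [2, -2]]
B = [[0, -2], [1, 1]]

Matrix multiplication:
C[0][0] = 4×0 + 3×1 = 3
C[0][1] = 4×-2 + 3×1 = -5
C[1][0] = 2×0 + -2×1 = -2
C[1][1] = 2×-2 + -2×1 = -6
Result: [[3, -5], [-2, -6]]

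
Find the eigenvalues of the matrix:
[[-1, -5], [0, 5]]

Characteristic equation: det(A - λI) = 0
λ² - (trace)λ + (det) = 0
trace = -1 + 5 = 4, det = (-1)(5) - (-5)(0) = -5
λ² - (4)λ + (-5) = 0
λ = (4 ± √((4)² - 4·(-5))) / 2 = (4 ± √36) / 2
Solving: λ = -1, 5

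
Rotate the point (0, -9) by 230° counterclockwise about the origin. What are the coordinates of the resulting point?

Rotation matrix for 230°: [[cos 230°, -sin 230°], [sin 230°, cos 230°]] ≈ [[-0.642788, 0.766044], [-0.766044, -0.642788]]
[[-0.642788, 0.766044], [-0.766044, -0.642788]] × [0, -9]ᵀ ≈ [-6.8944, 5.7851]ᵀ
Result: (-6.8944, 5.7851)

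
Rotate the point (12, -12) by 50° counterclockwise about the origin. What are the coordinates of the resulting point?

Rotation matrix for 50°: [[cos 50°, -sin 50°], [sin 50°, cos 50°]] ≈ [[0.642788, -0.766044], [0.766044, 0.642788]]
[[0.642788, -0.766044], [0.766044, 0.642788]] × [12, -12]ᵀ ≈ [16.9060, 1.4791]ᵀ
Result: (16.9060, 1.4791)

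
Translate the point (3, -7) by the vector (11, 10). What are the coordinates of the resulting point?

Translation by (11, 10) (homogeneous matrix [[1, 0, 11], [0, 1, 10], [0, 0, 1]]):
x' = 3 + 11 = 14
y' = -7 + 10 = 3
Result: (14, 3)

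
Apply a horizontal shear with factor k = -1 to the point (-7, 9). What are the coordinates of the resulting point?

Shear matrix for horizontal shear with factor k = -1:
[[1, -1], [0, 1]]
Result: (-7, 9) → (-16, 9)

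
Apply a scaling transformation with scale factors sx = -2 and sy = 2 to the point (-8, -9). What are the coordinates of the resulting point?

Scaling matrix:
[[-2, 0], [0, 2]]
Result: (-8 × -2, -9 × 2) = (16, -18)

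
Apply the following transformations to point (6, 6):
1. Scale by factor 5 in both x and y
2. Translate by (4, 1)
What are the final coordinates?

Step 1: Scale (6, 6) by 5 → (30, 30)
Step 2: Translate by (4, 1) → (34, 31)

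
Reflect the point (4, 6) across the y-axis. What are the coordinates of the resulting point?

Reflection across y-axis: (4, 6) → (-4, 6)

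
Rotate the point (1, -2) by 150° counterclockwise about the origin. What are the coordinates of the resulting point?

Rotation matrix for 150°: [[cos 150°, -sin 150°], [sin 150°, cos 150°]] ≈ [[-0.866025, -0.500000], [0.500000, -0.866025]]
[[-0.866025, -0.500000], [0.500000, -0.866025]] × [1, -2]ᵀ ≈ [0.1340, 2.2321]ᵀ
Result: (0.1340, 2.2321)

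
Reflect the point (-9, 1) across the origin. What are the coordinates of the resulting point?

Reflection across origin: (-9, 1) → (9, -1)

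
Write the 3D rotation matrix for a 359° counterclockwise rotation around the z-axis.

Rotation matrix for counterclockwise 359° around z-axis:
cos(359°) = 0.9998, sin(359°) = -0.0175
Result: [[0.9998, 0.0175, 0], [-0.0175, 0.9998, 0], [0, 0, 1]]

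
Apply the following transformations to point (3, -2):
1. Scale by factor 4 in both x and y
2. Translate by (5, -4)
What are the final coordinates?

Step 1: Scale (3, -2) by 4 → (12, -8)
Step 2: Translate by (5, -4) → (17, -12)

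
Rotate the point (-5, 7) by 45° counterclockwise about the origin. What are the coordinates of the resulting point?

Rotation matrix for 45°: [[cos 45°, -sin 45°], [sin 45°, cos 45°]] ≈ [[0.707107, -0.707107], [0.707107, 0.707107]]
[[0.707107, -0.707107], [0.707107, 0.707107]] × [-5, 7]ᵀ ≈ [-8.4853, 1.4142]ᵀ
Result: (-8.4853, 1.4142)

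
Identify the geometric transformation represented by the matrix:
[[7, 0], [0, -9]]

This matrix represents: non-uniform scaling by sx = 7, sy = -9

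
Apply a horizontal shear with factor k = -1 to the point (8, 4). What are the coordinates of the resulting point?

Shear matrix for horizontal shear with factor k = -1:
[[1, -1], [0, 1]]
Result: (8, 4) → (4, 4)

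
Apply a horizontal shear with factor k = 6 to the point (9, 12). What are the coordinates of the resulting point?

Shear matrix for horizontal shear with factor k = 6:
[[1, 6], [0, 1]]
Result: (9, 12) → (81, 12)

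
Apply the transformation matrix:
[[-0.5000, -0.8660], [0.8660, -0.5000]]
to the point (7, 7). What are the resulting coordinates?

Matrix multiplication:
[[-0.5000, -0.8660], [0.8660, -0.5000]] × [7, 7]ᵀ
= [(-0.5000)(7) + (-0.8660)(7), (0.8660)(7) + (-0.5000)(7)]ᵀ
= [-9.5620, 2.5620]ᵀ
Result: (-9.5620, 2.5620)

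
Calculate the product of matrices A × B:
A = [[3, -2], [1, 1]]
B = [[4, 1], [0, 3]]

Matrix multiplication:
C[0][0] = 3×4 + -2×0 = 12
C[0][1] = 3×1 + -2×3 = -3
C[1][0] = 1×4 + 1×0 = 4
C[1][1] = 1×1 + 1×3 = 4
Result: [[12, -3], [4, 4]]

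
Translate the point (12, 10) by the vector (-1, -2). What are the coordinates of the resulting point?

Translation by (-1, -2) (homogeneous matrix [[1, 0, -1], [0, 1, -2], [0, 0, 1]]):
x' = 12 + -1 = 11
y' = 10 + -2 = 8
Result: (11, 8)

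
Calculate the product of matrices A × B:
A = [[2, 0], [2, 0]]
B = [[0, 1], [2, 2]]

Matrix multiplication:
C[0][0] = 2×0 + 0×2 = 0
C[0][1] = 2×1 + 0×2 = 2
C[1][0] = 2×0 + 0×2 = 0
C[1][1] = 2×1 + 0×2 = 2
Result: [[0, 2], [0, 2]]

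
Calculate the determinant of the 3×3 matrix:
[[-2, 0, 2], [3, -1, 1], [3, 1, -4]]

Expansion along first row:
det = -2·det([[-1,1],[1,-4]]) - 0·det([[3,1],[3,-4]]) + 2·det([[3,-1],[3,1]])
    = -2·(-1·-4 - 1·1) - 0·(3·-4 - 1·3) + 2·(3·1 - -1·3)
    = -2·3 - 0·-15 + 2·6
    = -6 + 0 + 12 = 6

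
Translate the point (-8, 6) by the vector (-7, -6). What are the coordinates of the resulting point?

Translation by (-7, -6) (homogeneous matrix [[1, 0, -7], [0, 1, -6], [0, 0, 1]]):
x' = -8 + -7 = -15
y' = 6 + -6 = 0
Result: (-15, 0)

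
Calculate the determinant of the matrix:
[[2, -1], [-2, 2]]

For a 2×2 matrix [[a, b], [c, d]], det = ad - bc
det = (2)(2) - (-1)(-2) = 4 - 2 = 2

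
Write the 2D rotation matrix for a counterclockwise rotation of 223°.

Rotation matrix formula: [[cos θ, -sin θ], [sin θ, cos θ]]
For θ = 223°:
cos(223°) = -0.7314
sin(223°) = -0.6820
Result: [[-0.7314, 0.6820], [-0.6820, -0.7314]]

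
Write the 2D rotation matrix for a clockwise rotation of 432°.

Rotation matrix formula: [[cos θ, -sin θ], [sin θ, cos θ]]
A clockwise rotation by 432° is equivalent to a counterclockwise rotation by -432°.
For θ = -432°:
cos(-432°) = 0.3090
sin(-432°) = -0.9511
Result: [[0.3090, 0.9511], [-0.9511, 0.3090]]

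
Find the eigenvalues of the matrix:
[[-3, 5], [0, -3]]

Characteristic equation: det(A - λI) = 0
λ² - (trace)λ + (det) = 0
trace = -3 + -3 = -6, det = (-3)(-3) - (5)(0) = 9
λ² - (-6)λ + (9) = 0
λ = (-6 ± √((-6)² - 4·(9))) / 2 = (-6 ± √0) / 2
Solving: λ = -3, -3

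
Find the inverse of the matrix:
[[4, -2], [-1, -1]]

For [[a,b],[c,d]], inverse = (1/det)·[[d,-b],[-c,a]]
det = (4)(-1) - (-2)(-1) = -4 - 2 = -6
Inverse = (1/-6)·[[-1, 2], [1, 4]]
= [[1/6, -1/3], [-1/6, -2/3]]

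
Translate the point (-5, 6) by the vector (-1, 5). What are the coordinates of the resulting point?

Translation by (-1, 5) (homogeneous matrix [[1, 0, -1], [0, 1, 5], [0, 0, 1]]):
x' = -5 + -1 = -6
y' = 6 + 5 = 11
Result: (-6, 11)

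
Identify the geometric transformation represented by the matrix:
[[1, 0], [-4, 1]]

This matrix represents: vertical shear with factor -4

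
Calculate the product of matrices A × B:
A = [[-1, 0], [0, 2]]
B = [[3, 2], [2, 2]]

Matrix multiplication:
C[0][0] = -1×3 + 0×2 = -3
C[0][1] = -1×2 + 0×2 = -2
C[1][0] = 0×3 + 2×2 = 4
C[1][1] = 0×2 + 2×2 = 4
Result: [[-3, -2], [4, 4]]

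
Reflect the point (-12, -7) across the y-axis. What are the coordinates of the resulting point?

Reflection across y-axis: (-12, -7) → (12, -7)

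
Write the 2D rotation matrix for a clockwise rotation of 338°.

Rotation matrix formula: [[cos θ, -sin θ], [sin θ, cos θ]]
A clockwise rotation by 338° is equivalent to a counterclockwise rotation by -338°.
For θ = -338°:
cos(-338°) = 0.9272
sin(-338°) = 0.3746
Result: [[0.9272, -0.3746], [0.3746, 0.9272]]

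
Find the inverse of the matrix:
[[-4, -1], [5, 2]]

For [[a,b],[c,d]], inverse = (1/det)·[[d,-b],[-c,a]]
det = (-4)(2) - (-1)(5) = -8 - -5 = -3
Inverse = (1/-3)·[[2, 1], [-5, -4]]
= [[-2/3, -1/3], [5/3, 4/3]]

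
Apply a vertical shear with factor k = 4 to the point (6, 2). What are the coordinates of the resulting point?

Shear matrix for vertical shear with factor k = 4:
[[1, 0], [4, 1]]
Result: (6, 2) → (6, 26)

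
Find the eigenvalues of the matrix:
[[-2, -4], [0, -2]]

Characteristic equation: det(A - λI) = 0
λ² - (trace)λ + (det) = 0
trace = -2 + -2 = -4, det = (-2)(-2) - (-4)(0) = 4
λ² - (-4)λ + (4) = 0
λ = (-4 ± √((-4)² - 4·(4))) / 2 = (-4 ± √0) / 2
Solving: λ = -2, -2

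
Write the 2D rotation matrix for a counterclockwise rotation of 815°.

Rotation matrix formula: [[cos θ, -sin θ], [sin θ, cos θ]]
For θ = 815°:
cos(815°) = -0.0872
sin(815°) = 0.9962
Result: [[-0.0872, -0.9962], [0.9962, -0.0872]]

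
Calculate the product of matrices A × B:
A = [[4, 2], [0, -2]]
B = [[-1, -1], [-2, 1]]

Matrix multiplication:
C[0][0] = 4×-1 + 2×-2 = -8
C[0][1] = 4×-1 + 2×1 = -2
C[1][0] = 0×-1 + -2×-2 = 4
C[1][1] = 0×-1 + -2×1 = -2
Result: [[-8, -2], [4, -2]]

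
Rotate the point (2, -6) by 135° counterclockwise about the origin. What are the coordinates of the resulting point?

Rotation matrix for 135°: [[cos 135°, -sin 135°], [sin 135°, cos 135°]] ≈ [[-0.707107, -0.707107], [0.707107, -0.707107]]
[[-0.707107, -0.707107], [0.707107, -0.707107]] × [2, -6]ᵀ ≈ [2.8284, 5.6569]ᵀ
Result: (2.8284, 5.6569)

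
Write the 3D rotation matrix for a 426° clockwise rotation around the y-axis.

Rotation matrix for clockwise 426° around y-axis:
A clockwise rotation by 426° is a counterclockwise rotation by -426°.
cos(-426°) = 0.4067, sin(-426°) = -0.9135
Result: [[0.4067, 0, -0.9135], [0, 1, 0], [0.9135, 0, 0.4067]]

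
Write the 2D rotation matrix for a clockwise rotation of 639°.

Rotation matrix formula: [[cos θ, -sin θ], [sin θ, cos θ]]
A clockwise rotation by 639° is equivalent to a counterclockwise rotation by -639°.
For θ = -639°:
cos(-639°) = 0.1564
sin(-639°) = 0.9877
Result: [[0.1564, -0.9877], [0.9877, 0.1564]]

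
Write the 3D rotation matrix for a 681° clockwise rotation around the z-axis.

Rotation matrix for clockwise 681° around z-axis:
A clockwise rotation by 681° is a counterclockwise rotation by -681°.
cos(-681°) = 0.7771, sin(-681°) = 0.6293
Result: [[0.7771, -0.6293, 0], [0.6293, 0.7771, 0], [0, 0, 1]]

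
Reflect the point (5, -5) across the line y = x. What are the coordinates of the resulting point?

Reflection across line y = x: (5, -5) → (-5, 5)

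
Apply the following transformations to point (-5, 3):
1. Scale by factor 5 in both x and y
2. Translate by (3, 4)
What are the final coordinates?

Step 1: Scale (-5, 3) by 5 → (-25, 15)
Step 2: Translate by (3, 4) → (-22, 19)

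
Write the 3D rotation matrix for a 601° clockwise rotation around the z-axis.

Rotation matrix for clockwise 601° around z-axis:
A clockwise rotation by 601° is a counterclockwise rotation by -601°.
cos(-601°) = -0.4848, sin(-601°) = 0.8746
Result: [[-0.4848, -0.8746, 0], [0.8746, -0.4848, 0], [0, 0, 1]]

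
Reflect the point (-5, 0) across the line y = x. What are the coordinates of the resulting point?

Reflection across line y = x: (-5, 0) → (0, -5)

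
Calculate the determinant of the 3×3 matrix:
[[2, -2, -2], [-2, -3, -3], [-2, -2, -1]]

Expansion along first row:
det = 2·det([[-3,-3],[-2,-1]]) - -2·det([[-2,-3],[-2,-1]]) + -2·det([[-2,-3],[-2,-2]])
    = 2·(-3·-1 - -3·-2) - -2·(-2·-1 - -3·-2) + -2·(-2·-2 - -3·-2)
    = 2·-3 - -2·-4 + -2·-2
    = -6 + -8 + 4 = -10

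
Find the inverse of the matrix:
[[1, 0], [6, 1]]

For [[a,b],[c,d]], inverse = (1/det)·[[d,-b],[-c,a]]
det = (1)(1) - (0)(6) = 1 - 0 = 1
Inverse = [[1, 0], [-6, 1]]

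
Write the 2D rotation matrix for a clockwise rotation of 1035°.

Rotation matrix formula: [[cos θ, -sin θ], [sin θ, cos θ]]
A clockwise rotation by 1035° is equivalent to a counterclockwise rotation by -1035°.
For θ = -1035°:
cos(-1035°) = √2/2
sin(-1035°) = √2/2
Result: [[√2/2, -√2/2], [√2/2, √2/2]]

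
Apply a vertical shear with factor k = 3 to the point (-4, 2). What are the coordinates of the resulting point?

Shear matrix for vertical shear with factor k = 3:
[[1, 0], [3, 1]]
Result: (-4, 2) → (-4, -10)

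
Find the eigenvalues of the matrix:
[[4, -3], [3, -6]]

Characteristic equation: det(A - λI) = 0
λ² - (trace)λ + (det) = 0
trace = 4 + -6 = -2, det = (4)(-6) - (-3)(3) = -15
λ² - (-2)λ + (-15) = 0
λ = (-2 ± √((-2)² - 4·(-15))) / 2 = (-2 ± √64) / 2
Solving: λ = -5, 3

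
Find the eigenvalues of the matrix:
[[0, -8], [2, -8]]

Characteristic equation: det(A - λI) = 0
λ² - (trace)λ + (det) = 0
trace = 0 + -8 = -8, det = (0)(-8) - (-8)(2) = 16
λ² - (-8)λ + (16) = 0
λ = (-8 ± √((-8)² - 4·(16))) / 2 = (-8 ± √0) / 2
Solving: λ = -4, -4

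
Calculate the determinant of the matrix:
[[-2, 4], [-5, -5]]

For a 2×2 matrix [[a, b], [c, d]], det = ad - bc
det = (-2)(-5) - (4)(-5) = 10 - -20 = 30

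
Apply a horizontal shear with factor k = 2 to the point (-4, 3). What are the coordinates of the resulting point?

Shear matrix for horizontal shear with factor k = 2:
[[1, 2], [0, 1]]
Result: (-4, 3) → (2, 3)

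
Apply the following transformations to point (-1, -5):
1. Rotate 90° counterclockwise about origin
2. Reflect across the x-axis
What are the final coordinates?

Step 1: Rotate 90° → (5, -1)
Step 2: Reflect across x-axis → (5, 1)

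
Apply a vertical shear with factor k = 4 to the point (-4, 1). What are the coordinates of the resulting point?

Shear matrix for vertical shear with factor k = 4:
[[1, 0], [4, 1]]
Result: (-4, 1) → (-4, -15)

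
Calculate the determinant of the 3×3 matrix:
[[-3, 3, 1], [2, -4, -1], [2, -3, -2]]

Expansion along first row:
det = -3·det([[-4,-1],[-3,-2]]) - 3·det([[2,-1],[2,-2]]) + 1·det([[2,-4],[2,-3]])
    = -3·(-4·-2 - -1·-3) - 3·(2·-2 - -1·2) + 1·(2·-3 - -4·2)
    = -3·5 - 3·-2 + 1·2
    = -15 + 6 + 2 = -7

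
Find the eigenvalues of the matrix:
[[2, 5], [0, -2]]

Characteristic equation: det(A - λI) = 0
λ² - (trace)λ + (det) = 0
trace = 2 + -2 = 0, det = (2)(-2) - (5)(0) = -4
λ² - (0)λ + (-4) = 0
λ = (0 ± √((0)² - 4·(-4))) / 2 = (0 ± √16) / 2
Solving: λ = -2, 2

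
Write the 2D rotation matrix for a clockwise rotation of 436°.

Rotation matrix formula: [[cos θ, -sin θ], [sin θ, cos θ]]
A clockwise rotation by 436° is equivalent to a counterclockwise rotation by -436°.
For θ = -436°:
cos(-436°) = 0.2419
sin(-436°) = -0.9703
Result: [[0.2419, 0.9703], [-0.9703, 0.2419]]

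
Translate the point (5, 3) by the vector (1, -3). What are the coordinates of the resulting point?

Translation by (1, -3) (homogeneous matrix [[1, 0, 1], [0, 1, -3], [0, 0, 1]]):
x' = 5 + 1 = 6
y' = 3 + -3 = 0
Result: (6, 0)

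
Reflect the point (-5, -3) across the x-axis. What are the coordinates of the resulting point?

Reflection across x-axis: (-5, -3) → (-5, 3)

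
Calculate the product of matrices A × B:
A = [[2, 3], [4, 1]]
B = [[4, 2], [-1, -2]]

Matrix multiplication:
C[0][0] = 2×4 + 3×-1 = 5
C[0][1] = 2×2 + 3×-2 = -2
C[1][0] = 4×4 + 1×-1 = 15
C[1][1] = 4×2 + 1×-2 = 6
Result: [[5, -2], [15, 6]]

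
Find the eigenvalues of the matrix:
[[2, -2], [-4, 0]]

Characteristic equation: det(A - λI) = 0
λ² - (trace)λ + (det) = 0
trace = 2 + 0 = 2, det = (2)(0) - (-2)(-4) = -8
λ² - (2)λ + (-8) = 0
λ = (2 ± √((2)² - 4·(-8))) / 2 = (2 ± √36) / 2
Solving: λ = -2, 4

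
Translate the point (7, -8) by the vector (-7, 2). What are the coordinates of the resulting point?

Translation by (-7, 2) (homogeneous matrix [[1, 0, -7], [0, 1, 2], [0, 0, 1]]):
x' = 7 + -7 = 0
y' = -8 + 2 = -6
Result: (0, -6)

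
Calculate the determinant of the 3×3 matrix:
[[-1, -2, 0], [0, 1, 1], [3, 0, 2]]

Expansion along first row:
det = -1·det([[1,1],[0,2]]) - -2·det([[0,1],[3,2]]) + 0·det([[0,1],[3,0]])
    = -1·(1·2 - 1·0) - -2·(0·2 - 1·3) + 0·(0·0 - 1·3)
    = -1·2 - -2·-3 + 0·-3
    = -2 + -6 + 0 = -8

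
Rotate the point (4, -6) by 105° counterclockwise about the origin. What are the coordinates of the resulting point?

Rotation matrix for 105°: [[cos 105°, -sin 105°], [sin 105°, cos 105°]] ≈ [[-0.258819, -0.965926], [0.965926, -0.258819]]
[[-0.258819, -0.965926], [0.965926, -0.258819]] × [4, -6]ᵀ ≈ [4.7603, 5.4166]ᵀ
Result: (4.7603, 5.4166)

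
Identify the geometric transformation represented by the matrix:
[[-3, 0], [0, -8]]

This matrix represents: non-uniform scaling by sx = -3, sy = -8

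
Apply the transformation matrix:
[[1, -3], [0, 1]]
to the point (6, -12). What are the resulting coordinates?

Matrix multiplication:
[[1, -3], [0, 1]] × [6, -12]ᵀ
= [(1)(6) + (-3)(-12), (0)(6) + (1)(-12)]ᵀ
= [42, -12]ᵀ
Result: (42, -12)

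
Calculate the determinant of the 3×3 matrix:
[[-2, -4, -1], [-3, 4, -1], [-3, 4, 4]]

Expansion along first row:
det = -2·det([[4,-1],[4,4]]) - -4·det([[-3,-1],[-3,4]]) + -1·det([[-3,4],[-3,4]])
    = -2·(4·4 - -1·4) - -4·(-3·4 - -1·-3) + -1·(-3·4 - 4·-3)
    = -2·20 - -4·-15 + -1·0
    = -40 + -60 + 0 = -100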